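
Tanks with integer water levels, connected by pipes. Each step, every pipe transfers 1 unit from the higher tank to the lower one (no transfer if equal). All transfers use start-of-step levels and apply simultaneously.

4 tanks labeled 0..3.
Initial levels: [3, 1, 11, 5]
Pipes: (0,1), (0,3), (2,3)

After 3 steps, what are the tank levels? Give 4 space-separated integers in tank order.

Answer: 4 3 8 5

Derivation:
Step 1: flows [0->1,3->0,2->3] -> levels [3 2 10 5]
Step 2: flows [0->1,3->0,2->3] -> levels [3 3 9 5]
Step 3: flows [0=1,3->0,2->3] -> levels [4 3 8 5]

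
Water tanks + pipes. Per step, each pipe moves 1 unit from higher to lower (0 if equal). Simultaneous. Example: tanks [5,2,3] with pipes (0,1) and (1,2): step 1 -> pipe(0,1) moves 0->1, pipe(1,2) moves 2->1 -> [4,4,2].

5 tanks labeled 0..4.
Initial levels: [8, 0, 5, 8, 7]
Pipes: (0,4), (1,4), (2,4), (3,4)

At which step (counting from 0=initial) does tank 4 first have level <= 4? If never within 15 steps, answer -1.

Step 1: flows [0->4,4->1,4->2,3->4] -> levels [7 1 6 7 7]
Step 2: flows [0=4,4->1,4->2,3=4] -> levels [7 2 7 7 5]
Step 3: flows [0->4,4->1,2->4,3->4] -> levels [6 3 6 6 7]
Step 4: flows [4->0,4->1,4->2,4->3] -> levels [7 4 7 7 3]
Tank 4 first reaches <=4 at step 4

Answer: 4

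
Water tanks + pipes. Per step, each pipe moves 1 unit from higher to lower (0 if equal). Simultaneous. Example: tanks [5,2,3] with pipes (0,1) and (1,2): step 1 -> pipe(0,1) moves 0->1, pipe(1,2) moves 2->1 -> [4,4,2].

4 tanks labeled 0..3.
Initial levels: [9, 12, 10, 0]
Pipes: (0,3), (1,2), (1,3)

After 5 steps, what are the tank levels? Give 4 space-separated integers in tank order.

Answer: 7 8 9 7

Derivation:
Step 1: flows [0->3,1->2,1->3] -> levels [8 10 11 2]
Step 2: flows [0->3,2->1,1->3] -> levels [7 10 10 4]
Step 3: flows [0->3,1=2,1->3] -> levels [6 9 10 6]
Step 4: flows [0=3,2->1,1->3] -> levels [6 9 9 7]
Step 5: flows [3->0,1=2,1->3] -> levels [7 8 9 7]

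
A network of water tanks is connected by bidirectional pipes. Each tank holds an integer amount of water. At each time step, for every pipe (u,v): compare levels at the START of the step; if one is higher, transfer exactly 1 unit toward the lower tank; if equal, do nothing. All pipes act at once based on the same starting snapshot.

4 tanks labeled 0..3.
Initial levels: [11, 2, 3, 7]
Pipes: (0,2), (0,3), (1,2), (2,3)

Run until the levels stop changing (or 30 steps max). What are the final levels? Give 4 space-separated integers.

Step 1: flows [0->2,0->3,2->1,3->2] -> levels [9 3 4 7]
Step 2: flows [0->2,0->3,2->1,3->2] -> levels [7 4 5 7]
Step 3: flows [0->2,0=3,2->1,3->2] -> levels [6 5 6 6]
Step 4: flows [0=2,0=3,2->1,2=3] -> levels [6 6 5 6]
Step 5: flows [0->2,0=3,1->2,3->2] -> levels [5 5 8 5]
Step 6: flows [2->0,0=3,2->1,2->3] -> levels [6 6 5 6]
  -> period-2 cycle: step 6 state = step 4 state; never stabilizes
  -> state at step 30: (30-4) mod 2 = 0, same as step 4 -> [6 6 5 6]

Answer: 6 6 5 6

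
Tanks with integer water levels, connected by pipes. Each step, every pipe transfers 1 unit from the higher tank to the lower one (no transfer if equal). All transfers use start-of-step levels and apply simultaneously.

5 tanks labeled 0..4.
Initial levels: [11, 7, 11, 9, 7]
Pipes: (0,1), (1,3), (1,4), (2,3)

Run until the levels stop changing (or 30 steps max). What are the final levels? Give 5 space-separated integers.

Step 1: flows [0->1,3->1,1=4,2->3] -> levels [10 9 10 9 7]
Step 2: flows [0->1,1=3,1->4,2->3] -> levels [9 9 9 10 8]
Step 3: flows [0=1,3->1,1->4,3->2] -> levels [9 9 10 8 9]
Step 4: flows [0=1,1->3,1=4,2->3] -> levels [9 8 9 10 9]
Step 5: flows [0->1,3->1,4->1,3->2] -> levels [8 11 10 8 8]
Step 6: flows [1->0,1->3,1->4,2->3] -> levels [9 8 9 10 9]
  -> period-2 cycle: step 6 state = step 4 state; never stabilizes
  -> state at step 30: (30-4) mod 2 = 0, same as step 4 -> [9 8 9 10 9]

Answer: 9 8 9 10 9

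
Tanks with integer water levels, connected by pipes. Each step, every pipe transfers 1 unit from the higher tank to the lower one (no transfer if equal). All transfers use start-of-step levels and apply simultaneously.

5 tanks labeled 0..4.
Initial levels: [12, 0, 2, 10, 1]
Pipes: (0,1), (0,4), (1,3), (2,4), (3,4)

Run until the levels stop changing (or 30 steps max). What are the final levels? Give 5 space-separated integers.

Step 1: flows [0->1,0->4,3->1,2->4,3->4] -> levels [10 2 1 8 4]
Step 2: flows [0->1,0->4,3->1,4->2,3->4] -> levels [8 4 2 6 5]
Step 3: flows [0->1,0->4,3->1,4->2,3->4] -> levels [6 6 3 4 6]
Step 4: flows [0=1,0=4,1->3,4->2,4->3] -> levels [6 5 4 6 4]
Step 5: flows [0->1,0->4,3->1,2=4,3->4] -> levels [4 7 4 4 6]
Step 6: flows [1->0,4->0,1->3,4->2,4->3] -> levels [6 5 5 6 3]
Step 7: flows [0->1,0->4,3->1,2->4,3->4] -> levels [4 7 4 4 6]
  -> period-2 cycle: step 7 state = step 5 state; never stabilizes
  -> state at step 30: (30-5) mod 2 = 1, same as step 6 -> [6 5 5 6 3]

Answer: 6 5 5 6 3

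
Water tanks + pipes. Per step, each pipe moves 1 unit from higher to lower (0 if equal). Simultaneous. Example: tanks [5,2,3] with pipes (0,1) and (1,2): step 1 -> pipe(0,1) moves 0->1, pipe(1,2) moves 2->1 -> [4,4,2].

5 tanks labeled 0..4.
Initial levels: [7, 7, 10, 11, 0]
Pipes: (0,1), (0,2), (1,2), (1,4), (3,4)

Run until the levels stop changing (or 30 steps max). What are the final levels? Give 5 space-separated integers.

Step 1: flows [0=1,2->0,2->1,1->4,3->4] -> levels [8 7 8 10 2]
Step 2: flows [0->1,0=2,2->1,1->4,3->4] -> levels [7 8 7 9 4]
Step 3: flows [1->0,0=2,1->2,1->4,3->4] -> levels [8 5 8 8 6]
Step 4: flows [0->1,0=2,2->1,4->1,3->4] -> levels [7 8 7 7 6]
Step 5: flows [1->0,0=2,1->2,1->4,3->4] -> levels [8 5 8 6 8]
Step 6: flows [0->1,0=2,2->1,4->1,4->3] -> levels [7 8 7 7 6]
  -> period-2 cycle: step 6 state = step 4 state; never stabilizes
  -> state at step 30: (30-4) mod 2 = 0, same as step 4 -> [7 8 7 7 6]

Answer: 7 8 7 7 6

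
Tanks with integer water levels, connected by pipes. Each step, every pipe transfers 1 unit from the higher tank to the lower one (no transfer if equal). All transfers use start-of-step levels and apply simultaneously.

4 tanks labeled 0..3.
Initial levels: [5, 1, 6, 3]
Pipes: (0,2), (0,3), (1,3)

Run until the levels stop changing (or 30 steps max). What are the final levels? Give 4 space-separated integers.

Step 1: flows [2->0,0->3,3->1] -> levels [5 2 5 3]
Step 2: flows [0=2,0->3,3->1] -> levels [4 3 5 3]
Step 3: flows [2->0,0->3,1=3] -> levels [4 3 4 4]
Step 4: flows [0=2,0=3,3->1] -> levels [4 4 4 3]
Step 5: flows [0=2,0->3,1->3] -> levels [3 3 4 5]
Step 6: flows [2->0,3->0,3->1] -> levels [5 4 3 3]
Step 7: flows [0->2,0->3,1->3] -> levels [3 3 4 5]
  -> period-2 cycle: step 7 state = step 5 state; never stabilizes
  -> state at step 30: (30-5) mod 2 = 1, same as step 6 -> [5 4 3 3]

Answer: 5 4 3 3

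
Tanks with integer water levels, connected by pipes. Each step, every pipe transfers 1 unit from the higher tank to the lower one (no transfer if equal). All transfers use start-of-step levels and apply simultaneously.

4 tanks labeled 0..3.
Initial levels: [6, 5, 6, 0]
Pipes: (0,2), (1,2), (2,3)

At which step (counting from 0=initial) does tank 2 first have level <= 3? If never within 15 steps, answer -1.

Answer: 5

Derivation:
Step 1: flows [0=2,2->1,2->3] -> levels [6 6 4 1]
Step 2: flows [0->2,1->2,2->3] -> levels [5 5 5 2]
Step 3: flows [0=2,1=2,2->3] -> levels [5 5 4 3]
Step 4: flows [0->2,1->2,2->3] -> levels [4 4 5 4]
Step 5: flows [2->0,2->1,2->3] -> levels [5 5 2 5]
Tank 2 first reaches <=3 at step 5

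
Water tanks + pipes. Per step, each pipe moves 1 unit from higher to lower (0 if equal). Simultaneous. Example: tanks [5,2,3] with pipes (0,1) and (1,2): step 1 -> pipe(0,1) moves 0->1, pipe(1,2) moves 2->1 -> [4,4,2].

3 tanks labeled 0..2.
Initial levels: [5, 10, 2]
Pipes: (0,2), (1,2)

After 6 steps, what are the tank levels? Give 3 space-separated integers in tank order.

Step 1: flows [0->2,1->2] -> levels [4 9 4]
Step 2: flows [0=2,1->2] -> levels [4 8 5]
Step 3: flows [2->0,1->2] -> levels [5 7 5]
Step 4: flows [0=2,1->2] -> levels [5 6 6]
Step 5: flows [2->0,1=2] -> levels [6 6 5]
Step 6: flows [0->2,1->2] -> levels [5 5 7]

Answer: 5 5 7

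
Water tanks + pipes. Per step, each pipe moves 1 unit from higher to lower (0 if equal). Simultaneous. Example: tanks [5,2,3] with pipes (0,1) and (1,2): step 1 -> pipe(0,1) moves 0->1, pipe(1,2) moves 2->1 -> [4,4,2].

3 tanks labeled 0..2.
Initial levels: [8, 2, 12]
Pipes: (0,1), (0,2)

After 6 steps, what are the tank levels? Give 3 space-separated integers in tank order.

Step 1: flows [0->1,2->0] -> levels [8 3 11]
Step 2: flows [0->1,2->0] -> levels [8 4 10]
Step 3: flows [0->1,2->0] -> levels [8 5 9]
Step 4: flows [0->1,2->0] -> levels [8 6 8]
Step 5: flows [0->1,0=2] -> levels [7 7 8]
Step 6: flows [0=1,2->0] -> levels [8 7 7]

Answer: 8 7 7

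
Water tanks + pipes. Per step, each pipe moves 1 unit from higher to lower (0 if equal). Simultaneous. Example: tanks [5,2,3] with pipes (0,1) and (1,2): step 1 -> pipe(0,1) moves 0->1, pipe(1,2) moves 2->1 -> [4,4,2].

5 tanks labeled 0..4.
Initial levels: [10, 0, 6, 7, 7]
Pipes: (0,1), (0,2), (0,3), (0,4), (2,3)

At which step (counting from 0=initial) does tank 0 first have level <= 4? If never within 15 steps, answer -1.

Answer: 3

Derivation:
Step 1: flows [0->1,0->2,0->3,0->4,3->2] -> levels [6 1 8 7 8]
Step 2: flows [0->1,2->0,3->0,4->0,2->3] -> levels [8 2 6 7 7]
Step 3: flows [0->1,0->2,0->3,0->4,3->2] -> levels [4 3 8 7 8]
Tank 0 first reaches <=4 at step 3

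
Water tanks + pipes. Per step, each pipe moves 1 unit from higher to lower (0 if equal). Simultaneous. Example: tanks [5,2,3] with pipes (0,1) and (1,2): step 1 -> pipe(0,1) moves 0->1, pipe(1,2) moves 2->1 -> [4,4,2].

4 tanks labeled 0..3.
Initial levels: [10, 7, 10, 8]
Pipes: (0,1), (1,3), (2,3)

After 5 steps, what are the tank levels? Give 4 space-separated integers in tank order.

Answer: 8 10 9 8

Derivation:
Step 1: flows [0->1,3->1,2->3] -> levels [9 9 9 8]
Step 2: flows [0=1,1->3,2->3] -> levels [9 8 8 10]
Step 3: flows [0->1,3->1,3->2] -> levels [8 10 9 8]
Step 4: flows [1->0,1->3,2->3] -> levels [9 8 8 10]
  -> period-2 cycle: step 4 state = step 2 state
  -> state at step 5: (5-2) mod 2 = 1, same as step 3 -> [8 10 9 8]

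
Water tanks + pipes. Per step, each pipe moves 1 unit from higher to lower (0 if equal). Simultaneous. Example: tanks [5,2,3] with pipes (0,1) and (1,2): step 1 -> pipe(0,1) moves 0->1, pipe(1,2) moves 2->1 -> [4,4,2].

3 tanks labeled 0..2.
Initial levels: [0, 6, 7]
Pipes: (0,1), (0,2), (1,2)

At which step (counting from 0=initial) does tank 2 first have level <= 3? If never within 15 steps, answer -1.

Answer: 3

Derivation:
Step 1: flows [1->0,2->0,2->1] -> levels [2 6 5]
Step 2: flows [1->0,2->0,1->2] -> levels [4 4 5]
Step 3: flows [0=1,2->0,2->1] -> levels [5 5 3]
Tank 2 first reaches <=3 at step 3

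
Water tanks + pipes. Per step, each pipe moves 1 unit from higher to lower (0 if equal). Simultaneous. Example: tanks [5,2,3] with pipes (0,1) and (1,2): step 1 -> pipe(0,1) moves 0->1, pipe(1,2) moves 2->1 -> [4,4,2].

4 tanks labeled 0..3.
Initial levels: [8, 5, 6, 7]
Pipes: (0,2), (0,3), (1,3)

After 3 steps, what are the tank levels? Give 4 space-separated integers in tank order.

Step 1: flows [0->2,0->3,3->1] -> levels [6 6 7 7]
Step 2: flows [2->0,3->0,3->1] -> levels [8 7 6 5]
Step 3: flows [0->2,0->3,1->3] -> levels [6 6 7 7]

Answer: 6 6 7 7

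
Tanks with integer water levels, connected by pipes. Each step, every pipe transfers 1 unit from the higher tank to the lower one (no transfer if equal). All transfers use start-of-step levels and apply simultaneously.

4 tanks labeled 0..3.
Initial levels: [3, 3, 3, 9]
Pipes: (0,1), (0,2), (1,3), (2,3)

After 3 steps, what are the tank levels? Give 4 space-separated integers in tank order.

Answer: 3 6 6 3

Derivation:
Step 1: flows [0=1,0=2,3->1,3->2] -> levels [3 4 4 7]
Step 2: flows [1->0,2->0,3->1,3->2] -> levels [5 4 4 5]
Step 3: flows [0->1,0->2,3->1,3->2] -> levels [3 6 6 3]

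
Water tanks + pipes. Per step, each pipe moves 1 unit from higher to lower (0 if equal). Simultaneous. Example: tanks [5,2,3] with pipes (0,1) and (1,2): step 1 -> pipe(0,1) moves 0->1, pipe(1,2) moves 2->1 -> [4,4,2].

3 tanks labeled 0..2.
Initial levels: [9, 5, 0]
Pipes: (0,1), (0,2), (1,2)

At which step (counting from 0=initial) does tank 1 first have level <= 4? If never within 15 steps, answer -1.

Answer: 3

Derivation:
Step 1: flows [0->1,0->2,1->2] -> levels [7 5 2]
Step 2: flows [0->1,0->2,1->2] -> levels [5 5 4]
Step 3: flows [0=1,0->2,1->2] -> levels [4 4 6]
Tank 1 first reaches <=4 at step 3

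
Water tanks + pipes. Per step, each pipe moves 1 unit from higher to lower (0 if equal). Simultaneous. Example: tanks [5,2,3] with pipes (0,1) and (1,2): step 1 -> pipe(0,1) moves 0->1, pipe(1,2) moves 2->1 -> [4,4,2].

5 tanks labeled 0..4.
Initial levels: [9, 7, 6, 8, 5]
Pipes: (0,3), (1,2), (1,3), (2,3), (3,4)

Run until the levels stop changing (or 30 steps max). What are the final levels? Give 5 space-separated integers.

Answer: 7 7 6 9 6

Derivation:
Step 1: flows [0->3,1->2,3->1,3->2,3->4] -> levels [8 7 8 6 6]
Step 2: flows [0->3,2->1,1->3,2->3,3=4] -> levels [7 7 6 9 6]
Step 3: flows [3->0,1->2,3->1,3->2,3->4] -> levels [8 7 8 5 7]
Step 4: flows [0->3,2->1,1->3,2->3,4->3] -> levels [7 7 6 9 6]
  -> period-2 cycle: step 4 state = step 2 state; never stabilizes
  -> state at step 30: (30-2) mod 2 = 0, same as step 2 -> [7 7 6 9 6]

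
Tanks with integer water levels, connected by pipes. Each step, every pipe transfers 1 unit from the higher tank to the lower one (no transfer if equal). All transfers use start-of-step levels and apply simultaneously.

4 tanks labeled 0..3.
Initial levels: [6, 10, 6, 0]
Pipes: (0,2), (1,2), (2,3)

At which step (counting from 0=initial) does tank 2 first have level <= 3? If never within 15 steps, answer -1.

Step 1: flows [0=2,1->2,2->3] -> levels [6 9 6 1]
Step 2: flows [0=2,1->2,2->3] -> levels [6 8 6 2]
Step 3: flows [0=2,1->2,2->3] -> levels [6 7 6 3]
Step 4: flows [0=2,1->2,2->3] -> levels [6 6 6 4]
Step 5: flows [0=2,1=2,2->3] -> levels [6 6 5 5]
Step 6: flows [0->2,1->2,2=3] -> levels [5 5 7 5]
Step 7: flows [2->0,2->1,2->3] -> levels [6 6 4 6]
Step 8: flows [0->2,1->2,3->2] -> levels [5 5 7 5]
  -> period-2 cycle (repeats step 6); tank 2 never drops to <=3
Tank 2 never reaches <=3 within 15 steps

Answer: -1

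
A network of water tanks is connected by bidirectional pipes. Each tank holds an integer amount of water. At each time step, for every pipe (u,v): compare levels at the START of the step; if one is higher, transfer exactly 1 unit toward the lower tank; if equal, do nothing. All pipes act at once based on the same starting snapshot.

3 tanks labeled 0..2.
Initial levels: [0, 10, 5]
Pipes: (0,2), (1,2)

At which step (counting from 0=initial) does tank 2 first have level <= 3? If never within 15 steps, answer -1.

Answer: -1

Derivation:
Step 1: flows [2->0,1->2] -> levels [1 9 5]
Step 2: flows [2->0,1->2] -> levels [2 8 5]
Step 3: flows [2->0,1->2] -> levels [3 7 5]
Step 4: flows [2->0,1->2] -> levels [4 6 5]
Step 5: flows [2->0,1->2] -> levels [5 5 5]
Step 6: flows [0=2,1=2] -> levels [5 5 5]
  -> stable; tank 2 stays at 5 > 3
Tank 2 never reaches <=3 within 15 steps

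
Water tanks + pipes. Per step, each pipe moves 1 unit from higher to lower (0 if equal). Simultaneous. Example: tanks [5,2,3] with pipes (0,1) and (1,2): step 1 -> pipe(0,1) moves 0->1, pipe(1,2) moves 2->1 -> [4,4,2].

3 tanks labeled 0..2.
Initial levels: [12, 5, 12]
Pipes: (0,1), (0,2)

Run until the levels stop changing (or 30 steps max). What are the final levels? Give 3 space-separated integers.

Step 1: flows [0->1,0=2] -> levels [11 6 12]
Step 2: flows [0->1,2->0] -> levels [11 7 11]
Step 3: flows [0->1,0=2] -> levels [10 8 11]
Step 4: flows [0->1,2->0] -> levels [10 9 10]
Step 5: flows [0->1,0=2] -> levels [9 10 10]
Step 6: flows [1->0,2->0] -> levels [11 9 9]
Step 7: flows [0->1,0->2] -> levels [9 10 10]
  -> period-2 cycle: step 7 state = step 5 state; never stabilizes
  -> state at step 30: (30-5) mod 2 = 1, same as step 6 -> [11 9 9]

Answer: 11 9 9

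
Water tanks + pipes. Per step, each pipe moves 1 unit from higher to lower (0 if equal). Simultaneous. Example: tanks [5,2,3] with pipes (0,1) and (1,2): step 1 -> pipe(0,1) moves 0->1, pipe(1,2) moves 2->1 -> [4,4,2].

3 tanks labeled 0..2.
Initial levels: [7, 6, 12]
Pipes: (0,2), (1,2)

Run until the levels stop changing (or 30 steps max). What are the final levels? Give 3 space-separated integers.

Answer: 9 9 7

Derivation:
Step 1: flows [2->0,2->1] -> levels [8 7 10]
Step 2: flows [2->0,2->1] -> levels [9 8 8]
Step 3: flows [0->2,1=2] -> levels [8 8 9]
Step 4: flows [2->0,2->1] -> levels [9 9 7]
Step 5: flows [0->2,1->2] -> levels [8 8 9]
  -> period-2 cycle: step 5 state = step 3 state; never stabilizes
  -> state at step 30: (30-3) mod 2 = 1, same as step 4 -> [9 9 7]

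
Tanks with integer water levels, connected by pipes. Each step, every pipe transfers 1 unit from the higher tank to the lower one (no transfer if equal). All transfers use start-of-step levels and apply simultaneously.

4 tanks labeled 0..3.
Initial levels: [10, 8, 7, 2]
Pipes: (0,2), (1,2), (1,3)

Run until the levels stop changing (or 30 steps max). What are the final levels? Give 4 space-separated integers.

Answer: 6 6 8 7

Derivation:
Step 1: flows [0->2,1->2,1->3] -> levels [9 6 9 3]
Step 2: flows [0=2,2->1,1->3] -> levels [9 6 8 4]
Step 3: flows [0->2,2->1,1->3] -> levels [8 6 8 5]
Step 4: flows [0=2,2->1,1->3] -> levels [8 6 7 6]
Step 5: flows [0->2,2->1,1=3] -> levels [7 7 7 6]
Step 6: flows [0=2,1=2,1->3] -> levels [7 6 7 7]
Step 7: flows [0=2,2->1,3->1] -> levels [7 8 6 6]
Step 8: flows [0->2,1->2,1->3] -> levels [6 6 8 7]
Step 9: flows [2->0,2->1,3->1] -> levels [7 8 6 6]
  -> period-2 cycle: step 9 state = step 7 state; never stabilizes
  -> state at step 30: (30-7) mod 2 = 1, same as step 8 -> [6 6 8 7]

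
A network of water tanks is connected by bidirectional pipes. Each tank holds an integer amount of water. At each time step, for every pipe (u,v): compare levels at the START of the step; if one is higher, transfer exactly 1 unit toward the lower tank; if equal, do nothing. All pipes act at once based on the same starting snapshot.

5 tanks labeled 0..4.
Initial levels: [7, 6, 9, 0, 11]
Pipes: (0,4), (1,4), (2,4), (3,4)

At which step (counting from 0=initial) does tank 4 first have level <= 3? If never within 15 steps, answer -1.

Answer: -1

Derivation:
Step 1: flows [4->0,4->1,4->2,4->3] -> levels [8 7 10 1 7]
Step 2: flows [0->4,1=4,2->4,4->3] -> levels [7 7 9 2 8]
Step 3: flows [4->0,4->1,2->4,4->3] -> levels [8 8 8 3 6]
Step 4: flows [0->4,1->4,2->4,4->3] -> levels [7 7 7 4 8]
Step 5: flows [4->0,4->1,4->2,4->3] -> levels [8 8 8 5 4]
Step 6: flows [0->4,1->4,2->4,3->4] -> levels [7 7 7 4 8]
  -> period-2 cycle (repeats step 4); tank 4 never drops to <=3
Tank 4 never reaches <=3 within 15 steps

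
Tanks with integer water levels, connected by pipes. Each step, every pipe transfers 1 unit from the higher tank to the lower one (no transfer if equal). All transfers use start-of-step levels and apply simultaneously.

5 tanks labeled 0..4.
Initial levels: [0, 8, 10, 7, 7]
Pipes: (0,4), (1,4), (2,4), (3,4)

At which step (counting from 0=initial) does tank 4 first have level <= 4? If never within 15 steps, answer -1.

Step 1: flows [4->0,1->4,2->4,3=4] -> levels [1 7 9 7 8]
Step 2: flows [4->0,4->1,2->4,4->3] -> levels [2 8 8 8 6]
Step 3: flows [4->0,1->4,2->4,3->4] -> levels [3 7 7 7 8]
Step 4: flows [4->0,4->1,4->2,4->3] -> levels [4 8 8 8 4]
Tank 4 first reaches <=4 at step 4

Answer: 4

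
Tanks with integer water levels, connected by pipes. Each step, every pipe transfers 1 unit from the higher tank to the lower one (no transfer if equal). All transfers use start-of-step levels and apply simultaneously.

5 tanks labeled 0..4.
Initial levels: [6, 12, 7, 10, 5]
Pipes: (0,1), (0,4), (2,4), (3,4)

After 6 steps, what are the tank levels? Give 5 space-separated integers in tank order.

Answer: 10 8 8 8 6

Derivation:
Step 1: flows [1->0,0->4,2->4,3->4] -> levels [6 11 6 9 8]
Step 2: flows [1->0,4->0,4->2,3->4] -> levels [8 10 7 8 7]
Step 3: flows [1->0,0->4,2=4,3->4] -> levels [8 9 7 7 9]
Step 4: flows [1->0,4->0,4->2,4->3] -> levels [10 8 8 8 6]
Step 5: flows [0->1,0->4,2->4,3->4] -> levels [8 9 7 7 9]
  -> period-2 cycle: step 5 state = step 3 state
  -> state at step 6: (6-3) mod 2 = 1, same as step 4 -> [10 8 8 8 6]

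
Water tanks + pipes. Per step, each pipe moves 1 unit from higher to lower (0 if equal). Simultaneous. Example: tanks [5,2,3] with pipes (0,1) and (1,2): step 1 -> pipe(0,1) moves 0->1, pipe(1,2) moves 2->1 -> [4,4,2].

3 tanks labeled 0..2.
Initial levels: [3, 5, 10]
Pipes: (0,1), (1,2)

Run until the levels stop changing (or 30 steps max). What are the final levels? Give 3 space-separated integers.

Answer: 6 6 6

Derivation:
Step 1: flows [1->0,2->1] -> levels [4 5 9]
Step 2: flows [1->0,2->1] -> levels [5 5 8]
Step 3: flows [0=1,2->1] -> levels [5 6 7]
Step 4: flows [1->0,2->1] -> levels [6 6 6]
Step 5: flows [0=1,1=2] -> levels [6 6 6]
  -> stable (no change)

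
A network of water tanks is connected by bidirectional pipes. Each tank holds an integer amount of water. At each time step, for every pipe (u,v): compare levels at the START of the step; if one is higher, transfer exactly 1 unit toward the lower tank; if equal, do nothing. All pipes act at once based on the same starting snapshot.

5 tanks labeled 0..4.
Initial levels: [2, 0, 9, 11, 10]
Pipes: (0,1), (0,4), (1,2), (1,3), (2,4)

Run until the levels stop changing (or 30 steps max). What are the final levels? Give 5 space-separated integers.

Step 1: flows [0->1,4->0,2->1,3->1,4->2] -> levels [2 3 9 10 8]
Step 2: flows [1->0,4->0,2->1,3->1,2->4] -> levels [4 4 7 9 8]
Step 3: flows [0=1,4->0,2->1,3->1,4->2] -> levels [5 6 7 8 6]
Step 4: flows [1->0,4->0,2->1,3->1,2->4] -> levels [7 7 5 7 6]
Step 5: flows [0=1,0->4,1->2,1=3,4->2] -> levels [6 6 7 7 6]
Step 6: flows [0=1,0=4,2->1,3->1,2->4] -> levels [6 8 5 6 7]
Step 7: flows [1->0,4->0,1->2,1->3,4->2] -> levels [8 5 7 7 5]
Step 8: flows [0->1,0->4,2->1,3->1,2->4] -> levels [6 8 5 6 7]
  -> period-2 cycle: step 8 state = step 6 state; never stabilizes
  -> state at step 30: (30-6) mod 2 = 0, same as step 6 -> [6 8 5 6 7]

Answer: 6 8 5 6 7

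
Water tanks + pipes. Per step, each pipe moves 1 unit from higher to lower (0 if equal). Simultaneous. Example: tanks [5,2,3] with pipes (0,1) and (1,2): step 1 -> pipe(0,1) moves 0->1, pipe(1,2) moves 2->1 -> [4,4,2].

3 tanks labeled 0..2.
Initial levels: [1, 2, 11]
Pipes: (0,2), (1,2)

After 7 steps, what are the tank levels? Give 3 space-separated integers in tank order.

Step 1: flows [2->0,2->1] -> levels [2 3 9]
Step 2: flows [2->0,2->1] -> levels [3 4 7]
Step 3: flows [2->0,2->1] -> levels [4 5 5]
Step 4: flows [2->0,1=2] -> levels [5 5 4]
Step 5: flows [0->2,1->2] -> levels [4 4 6]
Step 6: flows [2->0,2->1] -> levels [5 5 4]
  -> period-2 cycle: step 6 state = step 4 state
  -> state at step 7: (7-4) mod 2 = 1, same as step 5 -> [4 4 6]

Answer: 4 4 6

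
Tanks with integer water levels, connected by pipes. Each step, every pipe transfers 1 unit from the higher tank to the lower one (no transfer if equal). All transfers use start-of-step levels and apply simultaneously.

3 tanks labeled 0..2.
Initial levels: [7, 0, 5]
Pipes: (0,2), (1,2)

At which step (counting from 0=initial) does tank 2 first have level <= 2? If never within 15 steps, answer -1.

Step 1: flows [0->2,2->1] -> levels [6 1 5]
Step 2: flows [0->2,2->1] -> levels [5 2 5]
Step 3: flows [0=2,2->1] -> levels [5 3 4]
Step 4: flows [0->2,2->1] -> levels [4 4 4]
Step 5: flows [0=2,1=2] -> levels [4 4 4]
  -> stable; tank 2 stays at 4 > 2
Tank 2 never reaches <=2 within 15 steps

Answer: -1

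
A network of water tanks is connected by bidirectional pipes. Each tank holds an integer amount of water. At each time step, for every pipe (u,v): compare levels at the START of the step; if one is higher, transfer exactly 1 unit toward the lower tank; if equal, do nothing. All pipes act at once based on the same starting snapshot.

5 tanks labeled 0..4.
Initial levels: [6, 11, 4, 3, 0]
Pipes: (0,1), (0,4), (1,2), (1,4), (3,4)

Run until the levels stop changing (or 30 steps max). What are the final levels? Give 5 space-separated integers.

Step 1: flows [1->0,0->4,1->2,1->4,3->4] -> levels [6 8 5 2 3]
Step 2: flows [1->0,0->4,1->2,1->4,4->3] -> levels [6 5 6 3 4]
Step 3: flows [0->1,0->4,2->1,1->4,4->3] -> levels [4 6 5 4 5]
Step 4: flows [1->0,4->0,1->2,1->4,4->3] -> levels [6 3 6 5 4]
Step 5: flows [0->1,0->4,2->1,4->1,3->4] -> levels [4 6 5 4 5]
  -> period-2 cycle: step 5 state = step 3 state; never stabilizes
  -> state at step 30: (30-3) mod 2 = 1, same as step 4 -> [6 3 6 5 4]

Answer: 6 3 6 5 4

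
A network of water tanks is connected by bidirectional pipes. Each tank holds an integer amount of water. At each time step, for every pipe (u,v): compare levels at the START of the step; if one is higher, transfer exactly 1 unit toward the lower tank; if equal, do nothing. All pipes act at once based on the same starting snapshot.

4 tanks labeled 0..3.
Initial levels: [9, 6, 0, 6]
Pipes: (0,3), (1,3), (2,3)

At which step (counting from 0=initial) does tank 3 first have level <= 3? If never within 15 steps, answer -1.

Step 1: flows [0->3,1=3,3->2] -> levels [8 6 1 6]
Step 2: flows [0->3,1=3,3->2] -> levels [7 6 2 6]
Step 3: flows [0->3,1=3,3->2] -> levels [6 6 3 6]
Step 4: flows [0=3,1=3,3->2] -> levels [6 6 4 5]
Step 5: flows [0->3,1->3,3->2] -> levels [5 5 5 6]
Step 6: flows [3->0,3->1,3->2] -> levels [6 6 6 3]
Tank 3 first reaches <=3 at step 6

Answer: 6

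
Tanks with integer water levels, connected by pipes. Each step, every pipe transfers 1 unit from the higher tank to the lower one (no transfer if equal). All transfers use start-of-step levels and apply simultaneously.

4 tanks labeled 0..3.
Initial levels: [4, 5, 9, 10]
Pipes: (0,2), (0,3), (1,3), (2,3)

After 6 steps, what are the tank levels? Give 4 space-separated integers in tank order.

Step 1: flows [2->0,3->0,3->1,3->2] -> levels [6 6 9 7]
Step 2: flows [2->0,3->0,3->1,2->3] -> levels [8 7 7 6]
Step 3: flows [0->2,0->3,1->3,2->3] -> levels [6 6 7 9]
Step 4: flows [2->0,3->0,3->1,3->2] -> levels [8 7 7 6]
  -> period-2 cycle: step 4 state = step 2 state
  -> state at step 6: (6-2) mod 2 = 0, same as step 2 -> [8 7 7 6]

Answer: 8 7 7 6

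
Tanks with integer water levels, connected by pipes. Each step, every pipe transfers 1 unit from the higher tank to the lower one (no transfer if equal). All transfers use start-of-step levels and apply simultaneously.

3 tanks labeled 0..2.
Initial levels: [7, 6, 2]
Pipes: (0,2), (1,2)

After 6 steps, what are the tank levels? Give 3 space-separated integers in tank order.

Step 1: flows [0->2,1->2] -> levels [6 5 4]
Step 2: flows [0->2,1->2] -> levels [5 4 6]
Step 3: flows [2->0,2->1] -> levels [6 5 4]
  -> period-2 cycle: step 3 state = step 1 state
  -> state at step 6: (6-1) mod 2 = 1, same as step 2 -> [5 4 6]

Answer: 5 4 6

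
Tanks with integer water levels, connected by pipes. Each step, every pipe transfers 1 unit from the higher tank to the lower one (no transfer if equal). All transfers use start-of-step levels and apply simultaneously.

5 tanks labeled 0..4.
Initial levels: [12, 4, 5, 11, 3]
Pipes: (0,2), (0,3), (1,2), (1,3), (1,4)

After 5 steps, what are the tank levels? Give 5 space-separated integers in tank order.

Step 1: flows [0->2,0->3,2->1,3->1,1->4] -> levels [10 5 5 11 4]
Step 2: flows [0->2,3->0,1=2,3->1,1->4] -> levels [10 5 6 9 5]
Step 3: flows [0->2,0->3,2->1,3->1,1=4] -> levels [8 7 6 9 5]
Step 4: flows [0->2,3->0,1->2,3->1,1->4] -> levels [8 6 8 7 6]
Step 5: flows [0=2,0->3,2->1,3->1,1=4] -> levels [7 8 7 7 6]

Answer: 7 8 7 7 6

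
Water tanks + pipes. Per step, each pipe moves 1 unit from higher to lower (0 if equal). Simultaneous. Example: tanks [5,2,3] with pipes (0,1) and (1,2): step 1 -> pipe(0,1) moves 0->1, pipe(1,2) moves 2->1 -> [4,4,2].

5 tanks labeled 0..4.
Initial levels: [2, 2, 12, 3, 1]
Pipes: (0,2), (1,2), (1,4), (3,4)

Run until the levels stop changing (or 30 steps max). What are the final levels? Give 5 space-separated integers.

Step 1: flows [2->0,2->1,1->4,3->4] -> levels [3 2 10 2 3]
Step 2: flows [2->0,2->1,4->1,4->3] -> levels [4 4 8 3 1]
Step 3: flows [2->0,2->1,1->4,3->4] -> levels [5 4 6 2 3]
Step 4: flows [2->0,2->1,1->4,4->3] -> levels [6 4 4 3 3]
Step 5: flows [0->2,1=2,1->4,3=4] -> levels [5 3 5 3 4]
Step 6: flows [0=2,2->1,4->1,4->3] -> levels [5 5 4 4 2]
Step 7: flows [0->2,1->2,1->4,3->4] -> levels [4 3 6 3 4]
Step 8: flows [2->0,2->1,4->1,4->3] -> levels [5 5 4 4 2]
  -> period-2 cycle: step 8 state = step 6 state; never stabilizes
  -> state at step 30: (30-6) mod 2 = 0, same as step 6 -> [5 5 4 4 2]

Answer: 5 5 4 4 2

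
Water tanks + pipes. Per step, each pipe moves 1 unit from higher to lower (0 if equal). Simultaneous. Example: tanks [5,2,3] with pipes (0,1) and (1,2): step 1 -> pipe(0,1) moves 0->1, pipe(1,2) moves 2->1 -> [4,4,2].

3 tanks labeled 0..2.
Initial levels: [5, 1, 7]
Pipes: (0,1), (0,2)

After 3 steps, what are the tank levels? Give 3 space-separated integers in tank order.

Answer: 4 4 5

Derivation:
Step 1: flows [0->1,2->0] -> levels [5 2 6]
Step 2: flows [0->1,2->0] -> levels [5 3 5]
Step 3: flows [0->1,0=2] -> levels [4 4 5]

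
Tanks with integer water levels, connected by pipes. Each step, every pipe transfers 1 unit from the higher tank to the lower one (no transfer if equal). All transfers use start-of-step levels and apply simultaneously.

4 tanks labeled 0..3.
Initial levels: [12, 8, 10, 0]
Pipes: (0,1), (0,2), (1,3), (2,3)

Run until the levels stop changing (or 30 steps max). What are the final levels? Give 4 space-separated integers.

Step 1: flows [0->1,0->2,1->3,2->3] -> levels [10 8 10 2]
Step 2: flows [0->1,0=2,1->3,2->3] -> levels [9 8 9 4]
Step 3: flows [0->1,0=2,1->3,2->3] -> levels [8 8 8 6]
Step 4: flows [0=1,0=2,1->3,2->3] -> levels [8 7 7 8]
Step 5: flows [0->1,0->2,3->1,3->2] -> levels [6 9 9 6]
Step 6: flows [1->0,2->0,1->3,2->3] -> levels [8 7 7 8]
  -> period-2 cycle: step 6 state = step 4 state; never stabilizes
  -> state at step 30: (30-4) mod 2 = 0, same as step 4 -> [8 7 7 8]

Answer: 8 7 7 8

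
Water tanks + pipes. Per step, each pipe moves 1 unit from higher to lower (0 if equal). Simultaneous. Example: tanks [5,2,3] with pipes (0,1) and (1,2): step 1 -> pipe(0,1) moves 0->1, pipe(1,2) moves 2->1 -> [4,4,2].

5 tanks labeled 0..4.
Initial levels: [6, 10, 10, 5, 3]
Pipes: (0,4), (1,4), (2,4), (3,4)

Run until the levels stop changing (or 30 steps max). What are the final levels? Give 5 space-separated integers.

Step 1: flows [0->4,1->4,2->4,3->4] -> levels [5 9 9 4 7]
Step 2: flows [4->0,1->4,2->4,4->3] -> levels [6 8 8 5 7]
Step 3: flows [4->0,1->4,2->4,4->3] -> levels [7 7 7 6 7]
Step 4: flows [0=4,1=4,2=4,4->3] -> levels [7 7 7 7 6]
Step 5: flows [0->4,1->4,2->4,3->4] -> levels [6 6 6 6 10]
Step 6: flows [4->0,4->1,4->2,4->3] -> levels [7 7 7 7 6]
  -> period-2 cycle: step 6 state = step 4 state; never stabilizes
  -> state at step 30: (30-4) mod 2 = 0, same as step 4 -> [7 7 7 7 6]

Answer: 7 7 7 7 6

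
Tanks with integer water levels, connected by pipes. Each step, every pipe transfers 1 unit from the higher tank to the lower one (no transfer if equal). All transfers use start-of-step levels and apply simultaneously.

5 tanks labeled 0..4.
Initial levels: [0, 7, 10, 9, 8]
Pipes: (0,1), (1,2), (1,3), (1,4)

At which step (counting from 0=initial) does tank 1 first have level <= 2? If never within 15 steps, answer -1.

Step 1: flows [1->0,2->1,3->1,4->1] -> levels [1 9 9 8 7]
Step 2: flows [1->0,1=2,1->3,1->4] -> levels [2 6 9 9 8]
Step 3: flows [1->0,2->1,3->1,4->1] -> levels [3 8 8 8 7]
Step 4: flows [1->0,1=2,1=3,1->4] -> levels [4 6 8 8 8]
Step 5: flows [1->0,2->1,3->1,4->1] -> levels [5 8 7 7 7]
Step 6: flows [1->0,1->2,1->3,1->4] -> levels [6 4 8 8 8]
Step 7: flows [0->1,2->1,3->1,4->1] -> levels [5 8 7 7 7]
  -> period-2 cycle (repeats step 5); tank 1 never drops to <=2
Tank 1 never reaches <=2 within 15 steps

Answer: -1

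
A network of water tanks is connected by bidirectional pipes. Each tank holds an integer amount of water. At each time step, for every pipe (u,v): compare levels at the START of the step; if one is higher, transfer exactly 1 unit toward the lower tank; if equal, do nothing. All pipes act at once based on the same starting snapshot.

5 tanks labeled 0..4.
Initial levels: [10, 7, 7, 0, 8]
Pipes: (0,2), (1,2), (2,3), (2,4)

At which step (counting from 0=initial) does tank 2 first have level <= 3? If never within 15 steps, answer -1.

Step 1: flows [0->2,1=2,2->3,4->2] -> levels [9 7 8 1 7]
Step 2: flows [0->2,2->1,2->3,2->4] -> levels [8 8 6 2 8]
Step 3: flows [0->2,1->2,2->3,4->2] -> levels [7 7 8 3 7]
Step 4: flows [2->0,2->1,2->3,2->4] -> levels [8 8 4 4 8]
Step 5: flows [0->2,1->2,2=3,4->2] -> levels [7 7 7 4 7]
Step 6: flows [0=2,1=2,2->3,2=4] -> levels [7 7 6 5 7]
Step 7: flows [0->2,1->2,2->3,4->2] -> levels [6 6 8 6 6]
Step 8: flows [2->0,2->1,2->3,2->4] -> levels [7 7 4 7 7]
Step 9: flows [0->2,1->2,3->2,4->2] -> levels [6 6 8 6 6]
  -> period-2 cycle (repeats step 7); tank 2 never drops to <=3
Tank 2 never reaches <=3 within 15 steps

Answer: -1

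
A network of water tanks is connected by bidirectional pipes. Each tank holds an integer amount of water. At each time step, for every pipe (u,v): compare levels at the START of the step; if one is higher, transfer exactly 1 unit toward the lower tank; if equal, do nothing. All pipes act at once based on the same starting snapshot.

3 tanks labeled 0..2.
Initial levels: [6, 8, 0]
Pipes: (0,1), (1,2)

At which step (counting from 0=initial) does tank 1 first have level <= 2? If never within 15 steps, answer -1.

Step 1: flows [1->0,1->2] -> levels [7 6 1]
Step 2: flows [0->1,1->2] -> levels [6 6 2]
Step 3: flows [0=1,1->2] -> levels [6 5 3]
Step 4: flows [0->1,1->2] -> levels [5 5 4]
Step 5: flows [0=1,1->2] -> levels [5 4 5]
Step 6: flows [0->1,2->1] -> levels [4 6 4]
Step 7: flows [1->0,1->2] -> levels [5 4 5]
  -> period-2 cycle (repeats step 5); tank 1 never drops to <=2
Tank 1 never reaches <=2 within 15 steps

Answer: -1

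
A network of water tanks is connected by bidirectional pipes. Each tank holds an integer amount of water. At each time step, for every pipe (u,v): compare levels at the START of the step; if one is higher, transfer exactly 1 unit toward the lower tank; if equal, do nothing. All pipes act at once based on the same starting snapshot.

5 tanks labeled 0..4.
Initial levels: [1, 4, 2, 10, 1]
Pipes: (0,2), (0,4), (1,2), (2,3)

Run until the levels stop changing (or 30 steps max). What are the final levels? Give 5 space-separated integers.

Step 1: flows [2->0,0=4,1->2,3->2] -> levels [2 3 3 9 1]
Step 2: flows [2->0,0->4,1=2,3->2] -> levels [2 3 3 8 2]
Step 3: flows [2->0,0=4,1=2,3->2] -> levels [3 3 3 7 2]
Step 4: flows [0=2,0->4,1=2,3->2] -> levels [2 3 4 6 3]
Step 5: flows [2->0,4->0,2->1,3->2] -> levels [4 4 3 5 2]
Step 6: flows [0->2,0->4,1->2,3->2] -> levels [2 3 6 4 3]
Step 7: flows [2->0,4->0,2->1,2->3] -> levels [4 4 3 5 2]
  -> period-2 cycle: step 7 state = step 5 state; never stabilizes
  -> state at step 30: (30-5) mod 2 = 1, same as step 6 -> [2 3 6 4 3]

Answer: 2 3 6 4 3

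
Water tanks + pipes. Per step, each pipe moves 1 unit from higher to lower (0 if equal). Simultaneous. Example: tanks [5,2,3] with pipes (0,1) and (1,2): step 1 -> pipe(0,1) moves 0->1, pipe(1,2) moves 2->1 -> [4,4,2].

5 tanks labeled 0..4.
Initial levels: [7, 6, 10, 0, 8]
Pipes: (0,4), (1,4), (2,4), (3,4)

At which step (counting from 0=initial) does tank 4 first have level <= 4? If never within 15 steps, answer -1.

Answer: 7

Derivation:
Step 1: flows [4->0,4->1,2->4,4->3] -> levels [8 7 9 1 6]
Step 2: flows [0->4,1->4,2->4,4->3] -> levels [7 6 8 2 8]
Step 3: flows [4->0,4->1,2=4,4->3] -> levels [8 7 8 3 5]
Step 4: flows [0->4,1->4,2->4,4->3] -> levels [7 6 7 4 7]
Step 5: flows [0=4,4->1,2=4,4->3] -> levels [7 7 7 5 5]
Step 6: flows [0->4,1->4,2->4,3=4] -> levels [6 6 6 5 8]
Step 7: flows [4->0,4->1,4->2,4->3] -> levels [7 7 7 6 4]
Tank 4 first reaches <=4 at step 7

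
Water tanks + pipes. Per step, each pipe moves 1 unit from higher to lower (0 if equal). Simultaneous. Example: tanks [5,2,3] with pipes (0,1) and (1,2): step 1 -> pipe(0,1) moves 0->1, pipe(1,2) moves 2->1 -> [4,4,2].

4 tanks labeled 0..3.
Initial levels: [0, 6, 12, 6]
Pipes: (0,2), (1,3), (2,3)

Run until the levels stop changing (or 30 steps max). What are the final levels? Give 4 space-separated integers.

Step 1: flows [2->0,1=3,2->3] -> levels [1 6 10 7]
Step 2: flows [2->0,3->1,2->3] -> levels [2 7 8 7]
Step 3: flows [2->0,1=3,2->3] -> levels [3 7 6 8]
Step 4: flows [2->0,3->1,3->2] -> levels [4 8 6 6]
Step 5: flows [2->0,1->3,2=3] -> levels [5 7 5 7]
Step 6: flows [0=2,1=3,3->2] -> levels [5 7 6 6]
Step 7: flows [2->0,1->3,2=3] -> levels [6 6 5 7]
Step 8: flows [0->2,3->1,3->2] -> levels [5 7 7 5]
Step 9: flows [2->0,1->3,2->3] -> levels [6 6 5 7]
  -> period-2 cycle: step 9 state = step 7 state; never stabilizes
  -> state at step 30: (30-7) mod 2 = 1, same as step 8 -> [5 7 7 5]

Answer: 5 7 7 5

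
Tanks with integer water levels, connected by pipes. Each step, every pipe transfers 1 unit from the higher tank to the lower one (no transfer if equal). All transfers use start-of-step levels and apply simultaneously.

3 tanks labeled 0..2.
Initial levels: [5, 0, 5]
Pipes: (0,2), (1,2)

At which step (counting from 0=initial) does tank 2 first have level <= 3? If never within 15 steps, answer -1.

Step 1: flows [0=2,2->1] -> levels [5 1 4]
Step 2: flows [0->2,2->1] -> levels [4 2 4]
Step 3: flows [0=2,2->1] -> levels [4 3 3]
Tank 2 first reaches <=3 at step 3

Answer: 3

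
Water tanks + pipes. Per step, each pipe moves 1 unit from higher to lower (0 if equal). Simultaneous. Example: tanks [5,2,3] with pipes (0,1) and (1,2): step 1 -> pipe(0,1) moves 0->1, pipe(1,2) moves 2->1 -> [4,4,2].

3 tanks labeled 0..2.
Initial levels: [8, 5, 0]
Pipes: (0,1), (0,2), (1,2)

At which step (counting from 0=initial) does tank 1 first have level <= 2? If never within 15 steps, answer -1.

Answer: -1

Derivation:
Step 1: flows [0->1,0->2,1->2] -> levels [6 5 2]
Step 2: flows [0->1,0->2,1->2] -> levels [4 5 4]
Step 3: flows [1->0,0=2,1->2] -> levels [5 3 5]
Step 4: flows [0->1,0=2,2->1] -> levels [4 5 4]
  -> period-2 cycle (repeats step 2); tank 1 never drops to <=2
Tank 1 never reaches <=2 within 15 steps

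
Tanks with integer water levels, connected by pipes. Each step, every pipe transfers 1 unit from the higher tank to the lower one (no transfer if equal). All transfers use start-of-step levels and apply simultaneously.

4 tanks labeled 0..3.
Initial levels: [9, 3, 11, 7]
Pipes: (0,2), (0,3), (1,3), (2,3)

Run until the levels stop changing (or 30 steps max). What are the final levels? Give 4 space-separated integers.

Step 1: flows [2->0,0->3,3->1,2->3] -> levels [9 4 9 8]
Step 2: flows [0=2,0->3,3->1,2->3] -> levels [8 5 8 9]
Step 3: flows [0=2,3->0,3->1,3->2] -> levels [9 6 9 6]
Step 4: flows [0=2,0->3,1=3,2->3] -> levels [8 6 8 8]
Step 5: flows [0=2,0=3,3->1,2=3] -> levels [8 7 8 7]
Step 6: flows [0=2,0->3,1=3,2->3] -> levels [7 7 7 9]
Step 7: flows [0=2,3->0,3->1,3->2] -> levels [8 8 8 6]
Step 8: flows [0=2,0->3,1->3,2->3] -> levels [7 7 7 9]
  -> period-2 cycle: step 8 state = step 6 state; never stabilizes
  -> state at step 30: (30-6) mod 2 = 0, same as step 6 -> [7 7 7 9]

Answer: 7 7 7 9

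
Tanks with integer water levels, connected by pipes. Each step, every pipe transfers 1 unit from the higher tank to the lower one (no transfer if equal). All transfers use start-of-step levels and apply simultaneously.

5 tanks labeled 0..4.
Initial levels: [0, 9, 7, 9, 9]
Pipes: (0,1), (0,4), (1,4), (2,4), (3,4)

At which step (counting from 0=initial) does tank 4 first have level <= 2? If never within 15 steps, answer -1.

Step 1: flows [1->0,4->0,1=4,4->2,3=4] -> levels [2 8 8 9 7]
Step 2: flows [1->0,4->0,1->4,2->4,3->4] -> levels [4 6 7 8 9]
Step 3: flows [1->0,4->0,4->1,4->2,4->3] -> levels [6 6 8 9 5]
Step 4: flows [0=1,0->4,1->4,2->4,3->4] -> levels [5 5 7 8 9]
Step 5: flows [0=1,4->0,4->1,4->2,4->3] -> levels [6 6 8 9 5]
  -> period-2 cycle (repeats step 3); tank 4 never drops to <=2
Tank 4 never reaches <=2 within 15 steps

Answer: -1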